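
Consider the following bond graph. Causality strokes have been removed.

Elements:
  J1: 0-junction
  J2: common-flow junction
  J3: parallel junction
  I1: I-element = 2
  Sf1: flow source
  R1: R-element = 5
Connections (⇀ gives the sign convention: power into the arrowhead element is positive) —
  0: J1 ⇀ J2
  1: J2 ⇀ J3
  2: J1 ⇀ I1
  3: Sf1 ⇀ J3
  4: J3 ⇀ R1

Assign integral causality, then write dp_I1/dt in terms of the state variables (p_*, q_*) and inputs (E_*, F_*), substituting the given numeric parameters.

bond 3 stroke at Sf1  (Sf1 fixes flow; stroke at Sf1)
bond 2 stroke at I1  (I1 integral (f out))
bond 0 stroke at J1  (J1 needs exactly one e-in)
bond 1 stroke at J2  (J2 flow already set via bond 0)
bond 4 stroke at J3  (only one effort-in slot at J3)

dp_I1/dt = 5*F_Sf1 - 5*p_I1/2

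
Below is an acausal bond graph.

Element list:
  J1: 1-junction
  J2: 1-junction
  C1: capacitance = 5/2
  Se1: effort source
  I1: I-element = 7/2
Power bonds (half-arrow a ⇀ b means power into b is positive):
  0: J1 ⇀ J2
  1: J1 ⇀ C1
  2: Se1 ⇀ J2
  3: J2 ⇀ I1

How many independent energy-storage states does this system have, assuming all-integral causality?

#2 stroke→J2  (Se1 fixes effort; stroke away)
#1 stroke→J1  (C1 integral (e out))
#0 stroke→J2  (closing 1-jn rule on J1)
#3 stroke→I1  (closing 1-jn rule on J2)

2  (C1, I1 all integral)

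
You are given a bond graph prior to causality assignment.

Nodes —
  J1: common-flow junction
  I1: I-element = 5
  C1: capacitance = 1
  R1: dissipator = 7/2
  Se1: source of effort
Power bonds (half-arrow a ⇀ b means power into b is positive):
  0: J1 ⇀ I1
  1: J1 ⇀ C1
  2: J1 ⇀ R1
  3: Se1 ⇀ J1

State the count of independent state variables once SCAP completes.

bond 3 →J1  (source Se1 imposes e)
bond 0 →I1  (I1 outputs flow p/I1)
bond 1 →J1  (1-jn J1 has f-setter on 0)
bond 2 →J1  (common-f at J1 fixed by 0)

2  (C1, I1 all integral)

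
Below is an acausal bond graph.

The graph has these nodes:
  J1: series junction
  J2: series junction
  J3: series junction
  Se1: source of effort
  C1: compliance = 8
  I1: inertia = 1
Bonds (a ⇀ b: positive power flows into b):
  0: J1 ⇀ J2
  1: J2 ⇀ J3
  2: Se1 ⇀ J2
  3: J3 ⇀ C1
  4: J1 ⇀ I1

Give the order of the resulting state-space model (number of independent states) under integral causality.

b2 stroke at J2  (source Se1 imposes e)
b3 stroke at J3  (C1 outputs effort q/C1)
b1 stroke at J2  (J3: last free bond brings flow in)
b0 stroke at J1  (J2: last free bond brings flow in)
b4 stroke at I1  (only one flow-in slot at J1)

2  (C1, I1 all integral)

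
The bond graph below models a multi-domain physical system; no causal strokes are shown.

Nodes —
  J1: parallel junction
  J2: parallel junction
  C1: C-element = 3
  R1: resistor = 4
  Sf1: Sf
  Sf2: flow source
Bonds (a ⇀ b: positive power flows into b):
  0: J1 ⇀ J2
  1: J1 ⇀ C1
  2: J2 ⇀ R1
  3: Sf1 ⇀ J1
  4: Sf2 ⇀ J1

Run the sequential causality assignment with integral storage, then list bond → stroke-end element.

b0 →J2
b1 →J1
b2 →R1
b3 →Sf1
b4 →Sf2

β3 stroke at Sf1  (Sf1 fixes flow; stroke at Sf1)
β4 stroke at Sf2  (Sf2 fixes flow; stroke at Sf2)
β1 stroke at J1  (C1 outputs effort q/C1)
β0 stroke at J2  (J1: bond 1 brought effort, rest push out)
β2 stroke at R1  (common-e at J2 fixed by 0)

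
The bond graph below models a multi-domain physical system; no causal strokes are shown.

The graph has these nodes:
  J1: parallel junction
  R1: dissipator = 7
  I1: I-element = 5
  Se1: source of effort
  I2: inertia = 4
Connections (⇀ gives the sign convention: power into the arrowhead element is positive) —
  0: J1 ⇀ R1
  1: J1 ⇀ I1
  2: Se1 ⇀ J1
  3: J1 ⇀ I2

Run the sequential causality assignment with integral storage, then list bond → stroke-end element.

bond 2 stroke at J1  (source Se1 imposes e)
bond 0 stroke at R1  (J1 effort already set via bond 2)
bond 1 stroke at I1  (common-e at J1 fixed by 2)
bond 3 stroke at I2  (J1: bond 2 brought effort, rest push out)

β0 |R1
β1 |I1
β2 |J1
β3 |I2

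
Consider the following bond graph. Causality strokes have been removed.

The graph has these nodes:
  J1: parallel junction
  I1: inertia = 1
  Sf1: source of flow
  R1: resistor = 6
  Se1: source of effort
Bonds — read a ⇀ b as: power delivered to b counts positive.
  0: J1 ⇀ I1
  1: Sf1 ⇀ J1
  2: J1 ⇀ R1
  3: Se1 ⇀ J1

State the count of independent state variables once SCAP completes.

1  (I1 all integral)

#1 stroke at Sf1  (Sf1 fixes flow; stroke at Sf1)
#3 stroke at J1  (Se1: effort source, stroke at far end)
#0 stroke at I1  (common-e at J1 fixed by 3)
#2 stroke at R1  (common-e at J1 fixed by 3)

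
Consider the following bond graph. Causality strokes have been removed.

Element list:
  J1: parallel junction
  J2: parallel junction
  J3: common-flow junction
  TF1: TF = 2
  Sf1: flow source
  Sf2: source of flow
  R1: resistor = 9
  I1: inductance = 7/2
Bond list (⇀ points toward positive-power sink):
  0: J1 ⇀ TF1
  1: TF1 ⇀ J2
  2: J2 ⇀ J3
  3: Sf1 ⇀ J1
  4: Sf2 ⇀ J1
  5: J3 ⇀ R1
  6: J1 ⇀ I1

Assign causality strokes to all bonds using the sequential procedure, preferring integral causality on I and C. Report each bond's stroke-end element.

β0 |J1
β1 |TF1
β2 |J2
β3 |Sf1
β4 |Sf2
β5 |J3
β6 |I1

b3 →Sf1  (source Sf1 imposes f)
b4 →Sf2  (Sf2: flow source, stroke at near end)
b6 →I1  (I1: I, integral causality)
b0 →J1  (closing 0-jn rule on J1)
b1 →TF1  (TF TF1: opposite of bond 0)
b2 →J2  (J2: last free bond brings effort in)
b5 →J3  (J3: bond 2 brought flow, rest push out)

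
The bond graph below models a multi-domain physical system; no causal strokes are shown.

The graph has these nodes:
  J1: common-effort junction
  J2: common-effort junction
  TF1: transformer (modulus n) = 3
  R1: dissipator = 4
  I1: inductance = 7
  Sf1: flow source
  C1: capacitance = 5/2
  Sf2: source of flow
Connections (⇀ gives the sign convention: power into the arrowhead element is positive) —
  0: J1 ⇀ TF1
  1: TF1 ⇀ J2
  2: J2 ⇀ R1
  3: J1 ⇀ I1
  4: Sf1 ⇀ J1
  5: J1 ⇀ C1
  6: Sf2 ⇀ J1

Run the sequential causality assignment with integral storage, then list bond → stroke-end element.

β4 stroke→Sf1  (Sf1 fixes flow; stroke at Sf1)
β6 stroke→Sf2  (Sf2 fixes flow; stroke at Sf2)
β3 stroke→I1  (I1 integral (f out))
β5 stroke→J1  (C1: C, integral causality)
β0 stroke→TF1  (J1: bond 5 brought effort, rest push out)
β1 stroke→J2  (TF1 one-in-one-out from 0)
β2 stroke→R1  (common-e at J2 fixed by 1)

b0 →TF1
b1 →J2
b2 →R1
b3 →I1
b4 →Sf1
b5 →J1
b6 →Sf2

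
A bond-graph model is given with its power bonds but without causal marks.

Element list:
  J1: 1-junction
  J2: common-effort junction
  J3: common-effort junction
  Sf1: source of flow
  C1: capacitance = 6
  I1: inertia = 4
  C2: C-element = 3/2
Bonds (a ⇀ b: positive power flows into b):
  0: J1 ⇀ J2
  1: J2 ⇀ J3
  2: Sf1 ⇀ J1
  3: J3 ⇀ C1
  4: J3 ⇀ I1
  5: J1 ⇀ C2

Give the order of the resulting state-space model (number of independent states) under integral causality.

#2 stroke at Sf1  (Sf1: flow source, stroke at near end)
#0 stroke at J1  (J1: bond 2 brought flow, rest push out)
#5 stroke at J1  (J1 flow already set via bond 2)
#1 stroke at J2  (J2 needs exactly one e-in)
#3 stroke at J3  (C1: C, integral causality)
#4 stroke at I1  (J3: bond 3 brought effort, rest push out)

3  (C1, C2, I1 all integral)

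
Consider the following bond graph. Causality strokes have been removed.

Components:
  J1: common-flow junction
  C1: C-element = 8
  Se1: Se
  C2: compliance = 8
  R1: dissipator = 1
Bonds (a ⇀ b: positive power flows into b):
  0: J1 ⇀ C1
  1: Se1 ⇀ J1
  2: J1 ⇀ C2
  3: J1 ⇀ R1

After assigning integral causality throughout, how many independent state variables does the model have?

2  (C1, C2 all integral)

bond 1 |J1  (Se1 fixes effort; stroke away)
bond 0 |J1  (C1: C, integral causality)
bond 2 |J1  (C2 integral (e out))
bond 3 |R1  (only one flow-in slot at J1)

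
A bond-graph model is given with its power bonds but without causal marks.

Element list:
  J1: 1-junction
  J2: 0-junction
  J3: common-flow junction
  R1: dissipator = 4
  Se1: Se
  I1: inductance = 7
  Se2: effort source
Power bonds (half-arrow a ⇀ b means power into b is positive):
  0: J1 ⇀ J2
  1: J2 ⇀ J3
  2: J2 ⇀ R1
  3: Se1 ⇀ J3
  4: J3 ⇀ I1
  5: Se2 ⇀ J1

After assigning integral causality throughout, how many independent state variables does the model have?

β3 |J3  (source Se1 imposes e)
β5 |J1  (Se2: effort source, stroke at far end)
β0 |J2  (J1: last free bond brings flow in)
β1 |J3  (J2: bond 0 brought effort, rest push out)
β2 |R1  (J2: bond 0 brought effort, rest push out)
β4 |I1  (J3 needs exactly one f-in)

1  (I1 all integral)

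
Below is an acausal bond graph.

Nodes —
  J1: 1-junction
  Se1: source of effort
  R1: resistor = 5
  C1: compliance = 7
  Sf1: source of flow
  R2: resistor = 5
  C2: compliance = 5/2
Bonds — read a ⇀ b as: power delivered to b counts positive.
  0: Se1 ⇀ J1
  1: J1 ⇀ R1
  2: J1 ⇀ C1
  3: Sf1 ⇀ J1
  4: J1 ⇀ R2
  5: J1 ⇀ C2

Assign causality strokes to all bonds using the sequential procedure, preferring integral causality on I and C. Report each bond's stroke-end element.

#0 →J1
#1 →J1
#2 →J1
#3 →Sf1
#4 →J1
#5 →J1

bond 0 stroke at J1  (Se1: effort source, stroke at far end)
bond 3 stroke at Sf1  (Sf1 (Sf) sets flow on bond)
bond 1 stroke at J1  (1-jn J1 has f-setter on 3)
bond 2 stroke at J1  (1-jn J1 has f-setter on 3)
bond 4 stroke at J1  (common-f at J1 fixed by 3)
bond 5 stroke at J1  (J1 flow already set via bond 3)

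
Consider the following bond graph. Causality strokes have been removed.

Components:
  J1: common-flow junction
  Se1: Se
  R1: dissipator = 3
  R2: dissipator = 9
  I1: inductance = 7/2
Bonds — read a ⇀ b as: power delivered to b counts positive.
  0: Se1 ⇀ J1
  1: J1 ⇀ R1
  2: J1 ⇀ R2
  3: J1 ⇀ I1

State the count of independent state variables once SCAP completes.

1  (I1 all integral)

β0 →J1  (Se1 fixes effort; stroke away)
β3 →I1  (prefer integral on I1)
β1 →J1  (J1 flow already set via bond 3)
β2 →J1  (1-jn J1 has f-setter on 3)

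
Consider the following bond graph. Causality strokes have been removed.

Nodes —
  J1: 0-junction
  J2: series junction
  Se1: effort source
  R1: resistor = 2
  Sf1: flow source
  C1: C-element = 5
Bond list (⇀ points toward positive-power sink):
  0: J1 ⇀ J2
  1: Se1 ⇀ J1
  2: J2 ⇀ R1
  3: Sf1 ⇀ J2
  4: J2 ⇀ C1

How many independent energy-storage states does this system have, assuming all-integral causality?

b1 stroke at J1  (Se1 fixes effort; stroke away)
b3 stroke at Sf1  (Sf1 fixes flow; stroke at Sf1)
b0 stroke at J2  (J1: bond 1 brought effort, rest push out)
b2 stroke at J2  (common-f at J2 fixed by 3)
b4 stroke at J2  (J2: bond 3 brought flow, rest push out)

1  (C1 all integral)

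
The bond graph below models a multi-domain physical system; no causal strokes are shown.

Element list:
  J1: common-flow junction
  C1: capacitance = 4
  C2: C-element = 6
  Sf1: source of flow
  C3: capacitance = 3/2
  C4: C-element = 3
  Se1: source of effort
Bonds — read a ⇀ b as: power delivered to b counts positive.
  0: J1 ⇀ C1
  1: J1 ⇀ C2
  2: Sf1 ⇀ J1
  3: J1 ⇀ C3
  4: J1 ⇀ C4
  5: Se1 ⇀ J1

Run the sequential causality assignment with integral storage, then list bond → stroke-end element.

b0 |J1
b1 |J1
b2 |Sf1
b3 |J1
b4 |J1
b5 |J1

bond 2 →Sf1  (source Sf1 imposes f)
bond 5 →J1  (Se1 (Se) sets effort on bond)
bond 0 →J1  (1-jn J1 has f-setter on 2)
bond 1 →J1  (common-f at J1 fixed by 2)
bond 3 →J1  (J1: bond 2 brought flow, rest push out)
bond 4 →J1  (common-f at J1 fixed by 2)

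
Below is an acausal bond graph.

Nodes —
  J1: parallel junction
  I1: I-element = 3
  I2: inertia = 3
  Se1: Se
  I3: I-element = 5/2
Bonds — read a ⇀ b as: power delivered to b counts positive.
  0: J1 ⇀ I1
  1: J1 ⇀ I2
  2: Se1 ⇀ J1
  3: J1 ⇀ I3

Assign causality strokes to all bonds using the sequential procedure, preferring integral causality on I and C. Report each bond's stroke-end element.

β0 stroke→I1
β1 stroke→I2
β2 stroke→J1
β3 stroke→I3

bond 2 →J1  (Se1 fixes effort; stroke away)
bond 0 →I1  (0-jn J1 has e-setter on 2)
bond 1 →I2  (0-jn J1 has e-setter on 2)
bond 3 →I3  (common-e at J1 fixed by 2)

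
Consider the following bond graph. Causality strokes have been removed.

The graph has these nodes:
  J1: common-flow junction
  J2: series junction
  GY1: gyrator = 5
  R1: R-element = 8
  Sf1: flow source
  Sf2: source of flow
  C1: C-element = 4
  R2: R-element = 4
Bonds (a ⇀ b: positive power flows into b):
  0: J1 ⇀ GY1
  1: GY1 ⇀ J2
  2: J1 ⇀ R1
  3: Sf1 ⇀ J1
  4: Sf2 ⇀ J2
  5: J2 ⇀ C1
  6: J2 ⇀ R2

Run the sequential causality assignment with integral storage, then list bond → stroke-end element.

bond 3 |Sf1  (Sf1 (Sf) sets flow on bond)
bond 4 |Sf2  (Sf2: flow source, stroke at near end)
bond 0 |J1  (common-f at J1 fixed by 3)
bond 2 |J1  (common-f at J1 fixed by 3)
bond 1 |J2  (1-jn J2 has f-setter on 4)
bond 5 |J2  (common-f at J2 fixed by 4)
bond 6 |J2  (1-jn J2 has f-setter on 4)

#0 stroke at J1
#1 stroke at J2
#2 stroke at J1
#3 stroke at Sf1
#4 stroke at Sf2
#5 stroke at J2
#6 stroke at J2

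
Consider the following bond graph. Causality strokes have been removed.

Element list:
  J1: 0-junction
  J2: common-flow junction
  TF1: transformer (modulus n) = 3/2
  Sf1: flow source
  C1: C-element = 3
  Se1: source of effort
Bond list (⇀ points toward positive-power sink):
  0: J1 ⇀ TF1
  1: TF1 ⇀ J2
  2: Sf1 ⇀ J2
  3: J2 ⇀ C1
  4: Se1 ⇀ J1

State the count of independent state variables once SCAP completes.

1  (C1 all integral)

bond 2 stroke at Sf1  (Sf1: flow source, stroke at near end)
bond 4 stroke at J1  (Se1: effort source, stroke at far end)
bond 0 stroke at TF1  (0-jn J1 has e-setter on 4)
bond 1 stroke at J2  (common-f at J2 fixed by 2)
bond 3 stroke at J2  (J2: bond 2 brought flow, rest push out)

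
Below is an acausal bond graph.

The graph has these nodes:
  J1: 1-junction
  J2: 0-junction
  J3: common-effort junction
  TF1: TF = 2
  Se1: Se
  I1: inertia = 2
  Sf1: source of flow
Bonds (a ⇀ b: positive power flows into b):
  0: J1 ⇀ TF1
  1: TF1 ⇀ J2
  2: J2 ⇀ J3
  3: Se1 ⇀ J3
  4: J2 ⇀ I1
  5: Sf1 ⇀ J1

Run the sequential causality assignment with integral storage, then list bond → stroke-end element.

β3 stroke→J3  (source Se1 imposes e)
β5 stroke→Sf1  (Sf1 fixes flow; stroke at Sf1)
β0 stroke→J1  (1-jn J1 has f-setter on 5)
β2 stroke→J2  (J3 effort already set via bond 3)
β1 stroke→TF1  (through TF1, causality passes straight; one stroke at TF1)
β4 stroke→I1  (0-jn J2 has e-setter on 2)

β0 stroke→J1
β1 stroke→TF1
β2 stroke→J2
β3 stroke→J3
β4 stroke→I1
β5 stroke→Sf1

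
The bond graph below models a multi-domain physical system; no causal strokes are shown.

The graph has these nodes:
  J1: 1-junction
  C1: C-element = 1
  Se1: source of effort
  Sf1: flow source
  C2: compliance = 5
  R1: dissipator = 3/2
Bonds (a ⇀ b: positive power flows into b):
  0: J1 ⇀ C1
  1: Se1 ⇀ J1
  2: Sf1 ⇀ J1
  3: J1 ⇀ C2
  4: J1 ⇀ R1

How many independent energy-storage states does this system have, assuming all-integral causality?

2  (C1, C2 all integral)

β1 stroke→J1  (source Se1 imposes e)
β2 stroke→Sf1  (Sf1: flow source, stroke at near end)
β0 stroke→J1  (J1: bond 2 brought flow, rest push out)
β3 stroke→J1  (1-jn J1 has f-setter on 2)
β4 stroke→J1  (J1 flow already set via bond 2)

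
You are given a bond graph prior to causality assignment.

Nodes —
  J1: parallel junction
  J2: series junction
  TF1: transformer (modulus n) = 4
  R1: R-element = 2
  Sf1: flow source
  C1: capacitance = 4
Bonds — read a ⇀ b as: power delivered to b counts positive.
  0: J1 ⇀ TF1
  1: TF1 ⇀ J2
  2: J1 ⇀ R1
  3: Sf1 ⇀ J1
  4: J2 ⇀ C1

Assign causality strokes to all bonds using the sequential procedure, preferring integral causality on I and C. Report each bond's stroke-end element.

bond 0 stroke at J1
bond 1 stroke at TF1
bond 2 stroke at R1
bond 3 stroke at Sf1
bond 4 stroke at J2

β3 |Sf1  (source Sf1 imposes f)
β4 |J2  (C1: C, integral causality)
β1 |TF1  (closing 1-jn rule on J2)
β0 |J1  (TF1: transformer flips bond 1)
β2 |R1  (J1: bond 0 brought effort, rest push out)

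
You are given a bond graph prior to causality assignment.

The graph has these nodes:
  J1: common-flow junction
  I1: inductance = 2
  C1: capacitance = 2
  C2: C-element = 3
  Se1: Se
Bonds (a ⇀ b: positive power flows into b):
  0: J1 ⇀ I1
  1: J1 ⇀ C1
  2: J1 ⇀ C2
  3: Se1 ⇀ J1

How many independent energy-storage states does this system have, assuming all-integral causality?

#3 →J1  (source Se1 imposes e)
#0 →I1  (I1: I, integral causality)
#1 →J1  (J1 flow already set via bond 0)
#2 →J1  (J1: bond 0 brought flow, rest push out)

3  (C1, C2, I1 all integral)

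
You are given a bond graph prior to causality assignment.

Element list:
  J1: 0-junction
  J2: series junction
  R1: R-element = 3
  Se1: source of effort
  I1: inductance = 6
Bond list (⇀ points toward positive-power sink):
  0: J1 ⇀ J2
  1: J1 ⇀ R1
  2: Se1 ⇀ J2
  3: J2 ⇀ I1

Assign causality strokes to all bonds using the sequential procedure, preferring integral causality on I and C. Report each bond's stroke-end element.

#2 stroke→J2  (Se1: effort source, stroke at far end)
#3 stroke→I1  (prefer integral on I1)
#0 stroke→J2  (J2 flow already set via bond 3)
#1 stroke→J1  (J1: last free bond brings effort in)

β0 stroke at J2
β1 stroke at J1
β2 stroke at J2
β3 stroke at I1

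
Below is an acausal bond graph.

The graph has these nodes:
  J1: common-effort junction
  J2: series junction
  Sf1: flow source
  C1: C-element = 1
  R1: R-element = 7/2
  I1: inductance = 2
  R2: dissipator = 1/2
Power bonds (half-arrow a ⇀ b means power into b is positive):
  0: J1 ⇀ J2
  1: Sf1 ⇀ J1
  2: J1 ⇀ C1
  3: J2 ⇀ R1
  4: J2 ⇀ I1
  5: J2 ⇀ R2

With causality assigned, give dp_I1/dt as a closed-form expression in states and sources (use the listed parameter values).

dp_I1/dt = -2*p_I1 + q_C1

β1 stroke→Sf1  (Sf1: flow source, stroke at near end)
β2 stroke→J1  (C1: C, integral causality)
β0 stroke→J2  (common-e at J1 fixed by 2)
β4 stroke→I1  (prefer integral on I1)
β3 stroke→J2  (common-f at J2 fixed by 4)
β5 stroke→J2  (J2: bond 4 brought flow, rest push out)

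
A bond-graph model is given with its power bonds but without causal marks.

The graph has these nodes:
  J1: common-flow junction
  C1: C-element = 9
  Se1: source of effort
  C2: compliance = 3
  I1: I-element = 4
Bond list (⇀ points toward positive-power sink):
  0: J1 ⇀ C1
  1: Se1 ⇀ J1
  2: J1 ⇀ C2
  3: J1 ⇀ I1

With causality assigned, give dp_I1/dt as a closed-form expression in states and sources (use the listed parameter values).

dp_I1/dt = E_Se1 - q_C1/9 - q_C2/3

#1 stroke at J1  (Se1: effort source, stroke at far end)
#0 stroke at J1  (prefer integral on C1)
#2 stroke at J1  (prefer integral on C2)
#3 stroke at I1  (J1: last free bond brings flow in)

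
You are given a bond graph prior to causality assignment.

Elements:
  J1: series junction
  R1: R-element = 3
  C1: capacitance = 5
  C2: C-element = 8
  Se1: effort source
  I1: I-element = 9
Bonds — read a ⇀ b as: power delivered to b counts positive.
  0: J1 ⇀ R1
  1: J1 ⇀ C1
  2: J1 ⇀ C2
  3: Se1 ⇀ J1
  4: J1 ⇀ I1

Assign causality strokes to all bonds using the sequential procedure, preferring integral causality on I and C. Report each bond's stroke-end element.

bond 3 stroke at J1  (Se1 (Se) sets effort on bond)
bond 1 stroke at J1  (prefer integral on C1)
bond 2 stroke at J1  (C2: C, integral causality)
bond 4 stroke at I1  (I1: I, integral causality)
bond 0 stroke at J1  (1-jn J1 has f-setter on 4)

bond 0 stroke→J1
bond 1 stroke→J1
bond 2 stroke→J1
bond 3 stroke→J1
bond 4 stroke→I1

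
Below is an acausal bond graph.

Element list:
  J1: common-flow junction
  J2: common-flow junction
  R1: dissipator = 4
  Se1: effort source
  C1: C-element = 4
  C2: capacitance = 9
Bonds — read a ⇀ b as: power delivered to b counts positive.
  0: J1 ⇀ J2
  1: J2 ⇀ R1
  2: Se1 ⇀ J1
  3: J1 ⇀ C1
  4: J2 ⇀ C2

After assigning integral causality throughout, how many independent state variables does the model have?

2  (C1, C2 all integral)

b2 |J1  (Se1 fixes effort; stroke away)
b3 |J1  (C1: C, integral causality)
b0 |J2  (only one flow-in slot at J1)
b4 |J2  (C2 integral (e out))
b1 |R1  (J2 needs exactly one f-in)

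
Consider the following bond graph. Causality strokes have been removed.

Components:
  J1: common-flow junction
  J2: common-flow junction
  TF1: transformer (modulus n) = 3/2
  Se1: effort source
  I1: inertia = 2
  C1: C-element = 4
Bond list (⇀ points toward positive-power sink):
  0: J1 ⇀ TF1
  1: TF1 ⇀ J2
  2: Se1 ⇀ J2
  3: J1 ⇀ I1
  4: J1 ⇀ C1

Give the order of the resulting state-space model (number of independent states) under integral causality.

#2 |J2  (Se1: effort source, stroke at far end)
#1 |TF1  (J2 needs exactly one f-in)
#0 |J1  (TF TF1: opposite of bond 1)
#3 |I1  (I1 outputs flow p/I1)
#4 |J1  (common-f at J1 fixed by 3)

2  (C1, I1 all integral)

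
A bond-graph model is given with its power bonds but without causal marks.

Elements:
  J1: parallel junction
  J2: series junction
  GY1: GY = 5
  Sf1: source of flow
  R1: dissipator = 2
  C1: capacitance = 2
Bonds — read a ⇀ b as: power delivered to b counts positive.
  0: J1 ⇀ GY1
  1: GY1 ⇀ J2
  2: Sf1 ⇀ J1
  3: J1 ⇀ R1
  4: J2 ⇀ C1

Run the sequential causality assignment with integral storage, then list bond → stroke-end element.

b2 →Sf1  (Sf1 fixes flow; stroke at Sf1)
b4 →J2  (C1 integral (e out))
b1 →GY1  (J2: last free bond brings flow in)
b0 →GY1  (GY1: gyrator matches bond 1)
b3 →J1  (closing 0-jn rule on J1)

b0 |GY1
b1 |GY1
b2 |Sf1
b3 |J1
b4 |J2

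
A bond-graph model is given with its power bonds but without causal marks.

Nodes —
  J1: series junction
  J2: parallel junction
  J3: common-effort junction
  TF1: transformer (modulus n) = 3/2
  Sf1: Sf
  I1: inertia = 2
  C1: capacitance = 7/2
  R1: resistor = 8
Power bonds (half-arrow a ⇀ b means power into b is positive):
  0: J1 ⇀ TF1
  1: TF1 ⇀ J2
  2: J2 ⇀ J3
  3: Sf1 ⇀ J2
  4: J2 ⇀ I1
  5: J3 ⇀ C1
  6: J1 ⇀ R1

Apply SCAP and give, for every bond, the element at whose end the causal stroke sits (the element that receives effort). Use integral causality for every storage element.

β0 stroke→J1
β1 stroke→TF1
β2 stroke→J2
β3 stroke→Sf1
β4 stroke→I1
β5 stroke→J3
β6 stroke→R1

#3 |Sf1  (Sf1 (Sf) sets flow on bond)
#4 |I1  (I1 integral (f out))
#5 |J3  (C1 integral (e out))
#2 |J2  (common-e at J3 fixed by 5)
#1 |TF1  (J2 effort already set via bond 2)
#0 |J1  (TF TF1: opposite of bond 1)
#6 |R1  (J1: last free bond brings flow in)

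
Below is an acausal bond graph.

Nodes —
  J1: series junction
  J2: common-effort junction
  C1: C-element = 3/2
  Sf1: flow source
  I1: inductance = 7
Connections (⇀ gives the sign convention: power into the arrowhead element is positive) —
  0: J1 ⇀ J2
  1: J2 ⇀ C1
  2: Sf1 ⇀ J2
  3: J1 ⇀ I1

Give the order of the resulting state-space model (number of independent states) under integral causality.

2  (C1, I1 all integral)

bond 2 |Sf1  (Sf1 (Sf) sets flow on bond)
bond 1 |J2  (prefer integral on C1)
bond 0 |J1  (0-jn J2 has e-setter on 1)
bond 3 |I1  (only one flow-in slot at J1)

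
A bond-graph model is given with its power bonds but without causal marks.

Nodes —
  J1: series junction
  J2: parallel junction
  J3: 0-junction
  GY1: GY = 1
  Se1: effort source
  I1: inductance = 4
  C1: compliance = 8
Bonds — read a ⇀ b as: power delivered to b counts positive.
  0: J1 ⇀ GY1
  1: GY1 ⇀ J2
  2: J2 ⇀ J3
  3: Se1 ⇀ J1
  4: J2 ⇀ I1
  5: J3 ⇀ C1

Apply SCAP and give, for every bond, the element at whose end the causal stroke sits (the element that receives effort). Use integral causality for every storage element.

b3 →J1  (Se1: effort source, stroke at far end)
b0 →GY1  (only one flow-in slot at J1)
b1 →GY1  (GY1: gyrator matches bond 0)
b4 →I1  (I1 integral (f out))
b2 →J2  (closing 0-jn rule on J2)
b5 →J3  (J3 needs exactly one e-in)

bond 0 stroke→GY1
bond 1 stroke→GY1
bond 2 stroke→J2
bond 3 stroke→J1
bond 4 stroke→I1
bond 5 stroke→J3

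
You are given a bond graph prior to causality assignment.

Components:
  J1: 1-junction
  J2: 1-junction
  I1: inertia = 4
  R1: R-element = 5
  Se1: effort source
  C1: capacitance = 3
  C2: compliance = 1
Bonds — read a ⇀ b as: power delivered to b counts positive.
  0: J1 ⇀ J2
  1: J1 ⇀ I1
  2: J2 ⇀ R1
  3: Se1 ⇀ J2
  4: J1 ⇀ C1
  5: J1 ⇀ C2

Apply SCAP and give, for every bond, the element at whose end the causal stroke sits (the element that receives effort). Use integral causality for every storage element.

b3 stroke→J2  (Se1 fixes effort; stroke away)
b1 stroke→I1  (I1 outputs flow p/I1)
b0 stroke→J1  (J1 flow already set via bond 1)
b4 stroke→J1  (common-f at J1 fixed by 1)
b5 stroke→J1  (common-f at J1 fixed by 1)
b2 stroke→J2  (J2: bond 0 brought flow, rest push out)

#0 |J1
#1 |I1
#2 |J2
#3 |J2
#4 |J1
#5 |J1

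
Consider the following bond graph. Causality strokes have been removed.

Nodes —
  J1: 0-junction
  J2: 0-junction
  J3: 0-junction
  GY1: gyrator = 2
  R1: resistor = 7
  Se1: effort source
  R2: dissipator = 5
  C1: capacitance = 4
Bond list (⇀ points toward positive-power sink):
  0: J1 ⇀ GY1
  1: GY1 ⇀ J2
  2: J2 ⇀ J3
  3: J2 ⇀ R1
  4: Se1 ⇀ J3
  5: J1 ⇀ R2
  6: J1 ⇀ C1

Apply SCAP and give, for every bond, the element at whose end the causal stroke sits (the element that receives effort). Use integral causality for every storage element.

#0 stroke→GY1
#1 stroke→GY1
#2 stroke→J2
#3 stroke→R1
#4 stroke→J3
#5 stroke→R2
#6 stroke→J1

b4 stroke→J3  (source Se1 imposes e)
b2 stroke→J2  (J3: bond 4 brought effort, rest push out)
b1 stroke→GY1  (J2: bond 2 brought effort, rest push out)
b3 stroke→R1  (common-e at J2 fixed by 2)
b0 stroke→GY1  (through GY1, causality inverts; strokes same side of GY1)
b6 stroke→J1  (prefer integral on C1)
b5 stroke→R2  (0-jn J1 has e-setter on 6)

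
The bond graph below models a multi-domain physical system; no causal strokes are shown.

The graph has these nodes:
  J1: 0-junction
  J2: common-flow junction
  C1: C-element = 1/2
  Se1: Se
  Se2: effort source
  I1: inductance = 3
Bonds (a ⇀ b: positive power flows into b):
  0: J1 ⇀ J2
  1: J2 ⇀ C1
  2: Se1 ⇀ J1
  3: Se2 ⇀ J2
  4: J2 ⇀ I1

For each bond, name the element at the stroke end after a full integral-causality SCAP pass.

bond 2 stroke at J1  (Se1 (Se) sets effort on bond)
bond 3 stroke at J2  (Se2 fixes effort; stroke away)
bond 0 stroke at J2  (J1: bond 2 brought effort, rest push out)
bond 1 stroke at J2  (C1 outputs effort q/C1)
bond 4 stroke at I1  (closing 1-jn rule on J2)

β0 |J2
β1 |J2
β2 |J1
β3 |J2
β4 |I1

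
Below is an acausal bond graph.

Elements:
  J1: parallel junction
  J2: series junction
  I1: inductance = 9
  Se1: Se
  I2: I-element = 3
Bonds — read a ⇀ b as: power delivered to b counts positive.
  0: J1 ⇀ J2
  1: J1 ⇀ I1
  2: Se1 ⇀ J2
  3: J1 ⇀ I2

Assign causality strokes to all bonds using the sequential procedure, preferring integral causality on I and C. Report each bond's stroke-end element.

β0 →J1
β1 →I1
β2 →J2
β3 →I2

bond 2 →J2  (Se1 fixes effort; stroke away)
bond 0 →J1  (J2: last free bond brings flow in)
bond 1 →I1  (common-e at J1 fixed by 0)
bond 3 →I2  (common-e at J1 fixed by 0)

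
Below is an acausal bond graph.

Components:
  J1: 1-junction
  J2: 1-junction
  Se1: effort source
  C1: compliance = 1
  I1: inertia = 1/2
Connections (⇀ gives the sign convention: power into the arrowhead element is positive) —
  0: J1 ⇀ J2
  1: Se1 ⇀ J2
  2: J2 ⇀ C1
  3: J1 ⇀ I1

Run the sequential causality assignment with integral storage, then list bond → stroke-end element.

bond 1 →J2  (Se1 fixes effort; stroke away)
bond 2 →J2  (prefer integral on C1)
bond 0 →J1  (only one flow-in slot at J2)
bond 3 →I1  (closing 1-jn rule on J1)

b0 stroke at J1
b1 stroke at J2
b2 stroke at J2
b3 stroke at I1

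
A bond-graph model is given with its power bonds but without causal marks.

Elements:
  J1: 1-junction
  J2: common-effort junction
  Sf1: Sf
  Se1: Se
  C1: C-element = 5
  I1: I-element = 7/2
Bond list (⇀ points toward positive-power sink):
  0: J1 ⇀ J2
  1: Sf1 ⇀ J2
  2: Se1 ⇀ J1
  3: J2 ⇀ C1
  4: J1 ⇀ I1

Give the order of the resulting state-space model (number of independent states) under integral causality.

b1 stroke→Sf1  (Sf1: flow source, stroke at near end)
b2 stroke→J1  (Se1 fixes effort; stroke away)
b3 stroke→J2  (C1 outputs effort q/C1)
b0 stroke→J1  (J2: bond 3 brought effort, rest push out)
b4 stroke→I1  (J1 needs exactly one f-in)

2  (C1, I1 all integral)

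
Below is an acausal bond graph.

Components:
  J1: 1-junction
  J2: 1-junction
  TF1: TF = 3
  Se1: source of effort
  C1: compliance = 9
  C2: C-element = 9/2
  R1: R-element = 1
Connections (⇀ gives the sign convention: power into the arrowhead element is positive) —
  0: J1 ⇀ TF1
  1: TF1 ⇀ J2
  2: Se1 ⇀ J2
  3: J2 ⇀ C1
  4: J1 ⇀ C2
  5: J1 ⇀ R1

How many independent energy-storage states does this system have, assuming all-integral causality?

2  (C1, C2 all integral)

#2 →J2  (Se1 (Se) sets effort on bond)
#3 →J2  (C1 outputs effort q/C1)
#1 →TF1  (J2: last free bond brings flow in)
#0 →J1  (through TF1, causality passes straight; one stroke at TF1)
#4 →J1  (prefer integral on C2)
#5 →R1  (only one flow-in slot at J1)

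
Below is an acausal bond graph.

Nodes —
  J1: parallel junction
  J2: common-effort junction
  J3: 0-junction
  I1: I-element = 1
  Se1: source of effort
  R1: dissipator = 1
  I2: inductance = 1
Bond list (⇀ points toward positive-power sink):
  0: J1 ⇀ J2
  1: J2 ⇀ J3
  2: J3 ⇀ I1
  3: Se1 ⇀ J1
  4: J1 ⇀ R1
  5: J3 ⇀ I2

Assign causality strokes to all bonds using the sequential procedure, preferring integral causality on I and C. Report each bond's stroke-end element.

β3 stroke→J1  (Se1 (Se) sets effort on bond)
β0 stroke→J2  (J1: bond 3 brought effort, rest push out)
β4 stroke→R1  (0-jn J1 has e-setter on 3)
β1 stroke→J3  (J2 effort already set via bond 0)
β2 stroke→I1  (0-jn J3 has e-setter on 1)
β5 stroke→I2  (common-e at J3 fixed by 1)

#0 stroke at J2
#1 stroke at J3
#2 stroke at I1
#3 stroke at J1
#4 stroke at R1
#5 stroke at I2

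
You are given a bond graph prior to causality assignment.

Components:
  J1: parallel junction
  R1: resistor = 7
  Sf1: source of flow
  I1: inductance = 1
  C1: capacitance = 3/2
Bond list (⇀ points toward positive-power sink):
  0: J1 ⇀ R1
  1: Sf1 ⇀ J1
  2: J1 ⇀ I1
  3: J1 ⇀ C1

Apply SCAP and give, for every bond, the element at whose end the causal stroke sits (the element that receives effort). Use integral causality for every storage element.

b0 stroke→R1
b1 stroke→Sf1
b2 stroke→I1
b3 stroke→J1

bond 1 |Sf1  (Sf1 fixes flow; stroke at Sf1)
bond 2 |I1  (I1 outputs flow p/I1)
bond 3 |J1  (prefer integral on C1)
bond 0 |R1  (J1: bond 3 brought effort, rest push out)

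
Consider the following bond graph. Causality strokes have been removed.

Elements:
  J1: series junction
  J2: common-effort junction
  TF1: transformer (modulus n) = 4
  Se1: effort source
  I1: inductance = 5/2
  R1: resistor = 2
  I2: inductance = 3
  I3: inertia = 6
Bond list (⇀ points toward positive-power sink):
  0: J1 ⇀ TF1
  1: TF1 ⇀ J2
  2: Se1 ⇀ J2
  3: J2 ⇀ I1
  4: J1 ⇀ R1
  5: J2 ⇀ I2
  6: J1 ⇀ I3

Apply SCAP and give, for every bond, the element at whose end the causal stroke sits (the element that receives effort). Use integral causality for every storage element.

bond 0 →J1
bond 1 →TF1
bond 2 →J2
bond 3 →I1
bond 4 →J1
bond 5 →I2
bond 6 →I3

β2 stroke→J2  (Se1 fixes effort; stroke away)
β1 stroke→TF1  (J2 effort already set via bond 2)
β3 stroke→I1  (J2 effort already set via bond 2)
β5 stroke→I2  (J2 effort already set via bond 2)
β0 stroke→J1  (through TF1, causality passes straight; one stroke at TF1)
β6 stroke→I3  (I3 integral (f out))
β4 stroke→J1  (common-f at J1 fixed by 6)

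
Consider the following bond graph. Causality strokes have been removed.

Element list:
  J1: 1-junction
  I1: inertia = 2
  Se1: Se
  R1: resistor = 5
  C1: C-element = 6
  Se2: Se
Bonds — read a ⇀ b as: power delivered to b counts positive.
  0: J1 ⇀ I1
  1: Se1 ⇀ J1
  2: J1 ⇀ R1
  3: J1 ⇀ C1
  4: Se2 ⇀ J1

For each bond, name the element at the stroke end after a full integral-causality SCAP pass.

bond 1 |J1  (source Se1 imposes e)
bond 4 |J1  (Se2 (Se) sets effort on bond)
bond 0 |I1  (I1 outputs flow p/I1)
bond 2 |J1  (J1 flow already set via bond 0)
bond 3 |J1  (J1 flow already set via bond 0)

β0 →I1
β1 →J1
β2 →J1
β3 →J1
β4 →J1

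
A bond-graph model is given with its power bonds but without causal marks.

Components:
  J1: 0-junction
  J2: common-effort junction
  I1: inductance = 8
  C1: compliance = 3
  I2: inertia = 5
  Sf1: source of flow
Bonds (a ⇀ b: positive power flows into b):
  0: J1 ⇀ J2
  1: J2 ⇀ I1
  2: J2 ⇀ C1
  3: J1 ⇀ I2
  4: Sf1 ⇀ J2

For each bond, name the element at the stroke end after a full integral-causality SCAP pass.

β4 stroke→Sf1  (Sf1: flow source, stroke at near end)
β1 stroke→I1  (I1 outputs flow p/I1)
β2 stroke→J2  (C1 outputs effort q/C1)
β0 stroke→J1  (J2: bond 2 brought effort, rest push out)
β3 stroke→I2  (J1: bond 0 brought effort, rest push out)

bond 0 stroke→J1
bond 1 stroke→I1
bond 2 stroke→J2
bond 3 stroke→I2
bond 4 stroke→Sf1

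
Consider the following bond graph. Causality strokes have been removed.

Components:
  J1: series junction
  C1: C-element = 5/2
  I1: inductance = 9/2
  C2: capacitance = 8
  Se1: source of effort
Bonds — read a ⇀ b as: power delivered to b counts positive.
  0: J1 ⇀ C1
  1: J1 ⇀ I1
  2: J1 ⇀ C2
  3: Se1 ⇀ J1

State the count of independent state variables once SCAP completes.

3  (C1, C2, I1 all integral)

#3 →J1  (Se1 fixes effort; stroke away)
#0 →J1  (prefer integral on C1)
#1 →I1  (I1 outputs flow p/I1)
#2 →J1  (common-f at J1 fixed by 1)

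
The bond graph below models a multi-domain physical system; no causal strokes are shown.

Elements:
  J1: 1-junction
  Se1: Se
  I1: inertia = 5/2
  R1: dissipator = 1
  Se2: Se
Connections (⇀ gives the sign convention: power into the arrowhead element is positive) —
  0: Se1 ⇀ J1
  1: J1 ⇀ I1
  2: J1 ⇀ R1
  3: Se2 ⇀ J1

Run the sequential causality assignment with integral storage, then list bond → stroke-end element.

#0 |J1
#1 |I1
#2 |J1
#3 |J1

#0 stroke→J1  (Se1: effort source, stroke at far end)
#3 stroke→J1  (Se2 fixes effort; stroke away)
#1 stroke→I1  (I1 integral (f out))
#2 stroke→J1  (1-jn J1 has f-setter on 1)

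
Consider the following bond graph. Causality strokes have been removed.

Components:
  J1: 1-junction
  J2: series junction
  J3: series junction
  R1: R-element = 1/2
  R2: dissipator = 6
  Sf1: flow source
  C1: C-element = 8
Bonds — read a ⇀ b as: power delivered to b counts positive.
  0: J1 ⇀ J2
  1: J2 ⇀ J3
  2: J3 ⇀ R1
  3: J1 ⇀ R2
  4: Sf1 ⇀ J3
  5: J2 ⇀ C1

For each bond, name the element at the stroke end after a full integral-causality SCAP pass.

β4 →Sf1  (source Sf1 imposes f)
β1 →J3  (J3: bond 4 brought flow, rest push out)
β2 →J3  (common-f at J3 fixed by 4)
β0 →J2  (J2 flow already set via bond 1)
β5 →J2  (1-jn J2 has f-setter on 1)
β3 →J1  (J1 flow already set via bond 0)

β0 stroke→J2
β1 stroke→J3
β2 stroke→J3
β3 stroke→J1
β4 stroke→Sf1
β5 stroke→J2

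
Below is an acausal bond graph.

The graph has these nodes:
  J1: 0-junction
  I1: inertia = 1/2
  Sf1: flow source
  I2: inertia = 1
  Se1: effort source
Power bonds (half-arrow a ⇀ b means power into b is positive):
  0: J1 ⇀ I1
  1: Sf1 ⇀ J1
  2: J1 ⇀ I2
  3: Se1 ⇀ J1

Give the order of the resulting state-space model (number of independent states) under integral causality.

2  (I1, I2 all integral)

#1 →Sf1  (source Sf1 imposes f)
#3 →J1  (Se1: effort source, stroke at far end)
#0 →I1  (J1: bond 3 brought effort, rest push out)
#2 →I2  (J1: bond 3 brought effort, rest push out)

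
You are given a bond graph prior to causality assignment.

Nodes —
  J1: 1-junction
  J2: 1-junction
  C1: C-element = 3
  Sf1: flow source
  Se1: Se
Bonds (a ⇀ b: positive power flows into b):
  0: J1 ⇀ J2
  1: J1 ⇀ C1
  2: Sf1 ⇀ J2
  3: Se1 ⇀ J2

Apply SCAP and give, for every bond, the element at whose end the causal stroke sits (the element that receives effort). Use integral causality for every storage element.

β2 →Sf1  (Sf1: flow source, stroke at near end)
β3 →J2  (Se1: effort source, stroke at far end)
β0 →J2  (J2: bond 2 brought flow, rest push out)
β1 →J1  (J1 flow already set via bond 0)

b0 stroke→J2
b1 stroke→J1
b2 stroke→Sf1
b3 stroke→J2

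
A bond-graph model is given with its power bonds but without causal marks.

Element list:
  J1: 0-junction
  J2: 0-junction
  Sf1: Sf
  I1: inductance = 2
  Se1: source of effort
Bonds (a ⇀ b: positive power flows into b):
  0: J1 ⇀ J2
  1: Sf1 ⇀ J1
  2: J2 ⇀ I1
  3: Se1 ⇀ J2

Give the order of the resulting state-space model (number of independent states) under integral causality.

b1 |Sf1  (source Sf1 imposes f)
b3 |J2  (Se1 fixes effort; stroke away)
b0 |J1  (J1: last free bond brings effort in)
b2 |I1  (common-e at J2 fixed by 3)

1  (I1 all integral)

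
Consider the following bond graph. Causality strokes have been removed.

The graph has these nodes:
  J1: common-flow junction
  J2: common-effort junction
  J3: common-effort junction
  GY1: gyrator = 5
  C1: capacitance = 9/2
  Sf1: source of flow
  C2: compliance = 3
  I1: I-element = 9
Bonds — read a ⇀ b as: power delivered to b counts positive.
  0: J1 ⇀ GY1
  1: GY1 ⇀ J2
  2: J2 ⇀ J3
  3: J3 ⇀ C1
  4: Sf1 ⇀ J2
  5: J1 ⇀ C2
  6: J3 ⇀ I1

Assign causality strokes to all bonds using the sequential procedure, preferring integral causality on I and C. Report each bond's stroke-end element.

β0 |GY1
β1 |GY1
β2 |J2
β3 |J3
β4 |Sf1
β5 |J1
β6 |I1

β4 |Sf1  (source Sf1 imposes f)
β3 |J3  (prefer integral on C1)
β2 |J2  (common-e at J3 fixed by 3)
β6 |I1  (J3 effort already set via bond 3)
β1 |GY1  (common-e at J2 fixed by 2)
β0 |GY1  (through GY1, causality inverts; strokes same side of GY1)
β5 |J1  (J1: bond 0 brought flow, rest push out)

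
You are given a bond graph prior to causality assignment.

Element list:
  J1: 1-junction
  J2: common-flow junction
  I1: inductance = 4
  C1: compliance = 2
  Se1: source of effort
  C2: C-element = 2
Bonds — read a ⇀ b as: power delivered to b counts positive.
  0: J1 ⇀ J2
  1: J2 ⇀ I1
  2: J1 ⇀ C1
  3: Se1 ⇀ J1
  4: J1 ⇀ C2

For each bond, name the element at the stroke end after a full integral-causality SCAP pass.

bond 3 →J1  (Se1 (Se) sets effort on bond)
bond 1 →I1  (prefer integral on I1)
bond 0 →J2  (common-f at J2 fixed by 1)
bond 2 →J1  (J1 flow already set via bond 0)
bond 4 →J1  (J1: bond 0 brought flow, rest push out)

#0 stroke at J2
#1 stroke at I1
#2 stroke at J1
#3 stroke at J1
#4 stroke at J1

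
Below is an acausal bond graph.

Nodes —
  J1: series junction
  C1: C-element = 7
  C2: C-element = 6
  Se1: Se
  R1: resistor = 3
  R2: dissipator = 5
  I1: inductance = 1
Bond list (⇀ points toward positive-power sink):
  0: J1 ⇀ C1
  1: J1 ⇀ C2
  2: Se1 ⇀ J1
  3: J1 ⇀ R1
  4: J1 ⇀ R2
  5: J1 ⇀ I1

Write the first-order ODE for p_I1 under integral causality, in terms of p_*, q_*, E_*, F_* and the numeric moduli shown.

bond 2 stroke→J1  (source Se1 imposes e)
bond 0 stroke→J1  (C1 outputs effort q/C1)
bond 1 stroke→J1  (prefer integral on C2)
bond 5 stroke→I1  (I1 outputs flow p/I1)
bond 3 stroke→J1  (J1 flow already set via bond 5)
bond 4 stroke→J1  (J1: bond 5 brought flow, rest push out)

dp_I1/dt = E_Se1 - 8*p_I1 - q_C1/7 - q_C2/6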